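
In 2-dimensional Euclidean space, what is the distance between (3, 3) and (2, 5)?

√(Σ(x_i - y_i)²) = √((3 - 2)² + (3 - 5)²)
= √(1² + (-2)²) = √(1 + 4) = √5 ≈ 2.2361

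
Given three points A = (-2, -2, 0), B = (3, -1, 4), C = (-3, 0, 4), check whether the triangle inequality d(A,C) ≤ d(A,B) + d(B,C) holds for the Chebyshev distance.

d(A,B) = max(5, 1, 4) = 5, d(B,C) = max(6, 1, 0) = 6, d(A,C) = max(1, 2, 4) = 4.
d(A,C) = 4 ≤ 5 + 6 = 11. Triangle inequality is satisfied.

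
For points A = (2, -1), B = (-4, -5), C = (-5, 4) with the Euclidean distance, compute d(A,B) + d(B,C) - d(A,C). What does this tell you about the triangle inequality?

d(A,B) = √(6² + 4²) = √52 ≈ 7.2111, d(B,C) = √(1² + 9²) = √82 ≈ 9.0554, d(A,C) = √(7² + 5²) = √74 ≈ 8.6023.
d(A,B) + d(B,C) - d(A,C) = 7.2111 + 9.0554 - 8.6023 = 16.2665 - 8.6023 = 7.6642 (to 4 decimal places). This is ≥ 0, so the triangle inequality holds for these points.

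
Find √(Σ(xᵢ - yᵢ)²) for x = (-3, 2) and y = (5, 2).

√(Σ(x_i - y_i)²) = √((-3 - 5)² + (2 - 2)²)
= √((-8)² + 0²) = √(64 + 0) = √64 = 8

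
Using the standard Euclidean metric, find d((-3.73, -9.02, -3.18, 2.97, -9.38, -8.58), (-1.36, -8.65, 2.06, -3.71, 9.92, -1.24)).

√(Σ(x_i - y_i)²) = √((-3.73 - (-1.36))² + (-9.02 - (-8.65))² + (-3.18 - 2.06)² + (2.97 - (-3.71))² + (-9.38 - 9.92)² + (-8.58 - (-1.24))²)
= √((-2.37)² + (-0.37)² + (-5.24)² + 6.68² + (-19.3)² + (-7.34)²) = √(5.6169 + 0.1369 + 27.4576 + 44.6224 + 372.49 + 53.8756) = √504.1994 ≈ 22.4544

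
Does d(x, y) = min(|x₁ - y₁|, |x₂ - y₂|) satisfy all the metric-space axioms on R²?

No. d fails identity of indiscernibles: take x = (4, 0) and y = (4, 8). Then d(x,y) = min(|4 - 4|, |0 - 8|) = min(0, 8) = 0, yet x ≠ y.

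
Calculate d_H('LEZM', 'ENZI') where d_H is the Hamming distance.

Differing positions: 1, 2, 4. Hamming distance = 3.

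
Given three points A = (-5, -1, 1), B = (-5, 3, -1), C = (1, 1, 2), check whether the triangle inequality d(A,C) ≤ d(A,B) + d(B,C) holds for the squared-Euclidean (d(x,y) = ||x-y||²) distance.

d(A,B) = 0² + 4² + 2² = 20, d(B,C) = 6² + 2² + 3² = 49, d(A,C) = 6² + 2² + 1² = 41.
d(A,C) = 41 ≤ 20 + 49 = 69. Triangle inequality is satisfied.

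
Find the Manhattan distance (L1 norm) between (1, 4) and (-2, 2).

Σ|x_i - y_i| = |1 - (-2)| + |4 - 2| = 3 + 2 = 5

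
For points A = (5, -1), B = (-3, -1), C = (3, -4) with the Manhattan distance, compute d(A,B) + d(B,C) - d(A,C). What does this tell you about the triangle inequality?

d(A,B) = 8 + 0 = 8, d(B,C) = 6 + 3 = 9, d(A,C) = 2 + 3 = 5.
d(A,B) + d(B,C) - d(A,C) = 8 + 9 - 5 = 17 - 5 = 12. This is ≥ 0, so the triangle inequality holds for these points.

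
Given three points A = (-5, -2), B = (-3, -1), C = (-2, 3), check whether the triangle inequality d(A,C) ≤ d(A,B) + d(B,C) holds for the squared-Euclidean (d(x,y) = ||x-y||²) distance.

d(A,B) = 2² + 1² = 5, d(B,C) = 1² + 4² = 17, d(A,C) = 3² + 5² = 34.
d(A,C) = 34 > 5 + 17 = 22. Triangle inequality is VIOLATED. (Squared-Euclidean is not a metric — this is a counterexample.)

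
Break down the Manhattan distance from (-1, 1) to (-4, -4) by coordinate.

Σ|x_i - y_i| = |-1 - (-4)| + |1 - (-4)| = 3 + 5 = 8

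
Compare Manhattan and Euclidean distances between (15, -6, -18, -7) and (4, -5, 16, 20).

L1 = |15 - 4| + |-6 - (-5)| + |-18 - 16| + |-7 - 20| = 11 + 1 + 34 + 27 = 73
L2 = √(11² + 1² + 34² + 27²) = √2007 ≈ 44.7996
L1 ≥ L2 always (equality iff movement is along one axis); L1 > L2 here.
Ratio L1/L2 = 73/√2007 ≈ 1.6295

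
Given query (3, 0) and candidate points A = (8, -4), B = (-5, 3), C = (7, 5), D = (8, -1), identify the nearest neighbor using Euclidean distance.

Distances: d(A) ≈ 6.4031, d(B) ≈ 8.544, d(C) ≈ 6.4031, d(D) ≈ 5.099. Nearest: D = (8, -1) with distance 5.099.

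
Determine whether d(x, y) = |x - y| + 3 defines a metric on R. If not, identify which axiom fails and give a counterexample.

No. d fails identity of indiscernibles (specifically d(x,x) = 0): d(8, 8) = |8 - 8| + 3 = 0 + 3 = 3 ≠ 0.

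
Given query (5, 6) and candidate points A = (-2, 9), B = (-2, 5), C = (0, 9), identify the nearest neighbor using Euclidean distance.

Distances: d(A) ≈ 7.6158, d(B) ≈ 7.0711, d(C) ≈ 5.831. Nearest: C = (0, 9) with distance 5.831.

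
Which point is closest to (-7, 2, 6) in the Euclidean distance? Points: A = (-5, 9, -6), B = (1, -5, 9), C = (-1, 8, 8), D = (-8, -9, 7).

Distances: d(A) ≈ 14.0357, d(B) ≈ 11.0454, d(C) ≈ 8.7178, d(D) ≈ 11.0905. Nearest: C = (-1, 8, 8) with distance 8.7178.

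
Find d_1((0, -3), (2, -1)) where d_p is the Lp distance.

Σ|x_i - y_i| = |0 - 2| + |-3 - (-1)| = 2 + 2 = 4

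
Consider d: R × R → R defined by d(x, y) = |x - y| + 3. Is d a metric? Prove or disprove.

No. d fails identity of indiscernibles (specifically d(x,x) = 0): d(-6, -6) = |-6 - (-6)| + 3 = 0 + 3 = 3 ≠ 0.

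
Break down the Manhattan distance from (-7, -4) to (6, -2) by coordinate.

Σ|x_i - y_i| = |-7 - 6| + |-4 - (-2)| = 13 + 2 = 15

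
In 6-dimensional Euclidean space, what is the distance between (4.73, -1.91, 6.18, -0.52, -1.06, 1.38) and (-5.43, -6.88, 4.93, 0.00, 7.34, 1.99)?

√(Σ(x_i - y_i)²) = √((4.73 - (-5.43))² + (-1.91 - (-6.88))² + (6.18 - 4.93)² + (-0.52 - 0)² + (-1.06 - 7.34)² + (1.38 - 1.99)²)
= √(10.16² + 4.97² + 1.25² + (-0.52)² + (-8.4)² + (-0.61)²) = √(103.2256 + 24.7009 + 1.5625 + 0.2704 + 70.56 + 0.3721) = √200.6915 ≈ 14.1666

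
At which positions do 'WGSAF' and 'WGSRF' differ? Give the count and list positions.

Differing positions: 4. Hamming distance = 1.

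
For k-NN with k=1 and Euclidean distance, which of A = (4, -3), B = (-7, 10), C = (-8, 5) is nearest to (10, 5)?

Distances: d(A) = 10, d(B) ≈ 17.72, d(C) = 18. Nearest: A = (4, -3) with distance 10.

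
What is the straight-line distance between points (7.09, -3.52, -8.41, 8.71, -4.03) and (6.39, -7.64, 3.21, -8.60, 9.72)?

√(Σ(x_i - y_i)²) = √((7.09 - 6.39)² + (-3.52 - (-7.64))² + (-8.41 - 3.21)² + (8.71 - (-8.6))² + (-4.03 - 9.72)²)
= √(0.7² + 4.12² + (-11.62)² + 17.31² + (-13.75)²) = √(0.49 + 16.9744 + 135.0244 + 299.6361 + 189.0625) = √641.1874 ≈ 25.3217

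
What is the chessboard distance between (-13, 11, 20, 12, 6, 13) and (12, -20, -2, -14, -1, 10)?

max(|x_i - y_i|) = max(|-13 - 12|, |11 - (-20)|, |20 - (-2)|, |12 - (-14)|, |6 - (-1)|, |13 - 10|) = max(25, 31, 22, 26, 7, 3) = 31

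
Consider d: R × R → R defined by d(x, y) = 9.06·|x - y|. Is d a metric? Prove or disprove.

Yes. Since |x - y| is a metric on R and 9.06 > 0, the positive scalar multiple 9.06·|x - y| is also a metric: scaling by a positive constant preserves non-negativity, identity (d=0 ⟺ |x-y|=0 ⟺ x=y), symmetry, and the triangle inequality.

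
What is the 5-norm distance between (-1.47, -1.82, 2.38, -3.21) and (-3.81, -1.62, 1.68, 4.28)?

(Σ|x_i - y_i|^5)^(1/5) = (|-1.47 - (-3.81)|^5 + |-1.82 - (-1.62)|^5 + |2.38 - 1.68|^5 + |-3.21 - 4.28|^5)^(1/5)
= (2.34^5 + 0.2^5 + 0.7^5 + 7.49^5)^(1/5) ≈ (70.1583 + 0.0003 + 0.1681 + 23572.6869)^(1/5) = (23643.0136)^(1/5) ≈ 7.4945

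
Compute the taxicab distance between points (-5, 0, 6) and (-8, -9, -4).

Σ|x_i - y_i| = |-5 - (-8)| + |0 - (-9)| + |6 - (-4)| = 3 + 9 + 10 = 22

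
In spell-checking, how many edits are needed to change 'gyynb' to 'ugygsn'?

Let D[i][j] be the edit distance between the first i characters of 'gyynb' and the first j characters of 'ugygsn', with D[i][0] = i, D[0][j] = j, and D[i][j] = D[i-1][j-1] if the characters match, else 1 + min(D[i-1][j], D[i][j-1], D[i-1][j-1]). Filling the table (rows: prefixes of 'gyynb', columns: prefixes of 'ugygsn'):
     ε  u  g  y  g  s  n
  ε  0  1  2  3  4  5  6
  g  1  1  1  2  3  4  5
  y  2  2  2  1  2  3  4
  y  3  3  3  2  2  3  4
  n  4  4  4  3  3  3  3
  b  5  5  5  4  4  4  4
The bottom-right entry gives D[5][6] = 4, so no sequence of fewer than 4 edits works. Backtracking through the table gives one optimal edit sequence (4 edits):
  gyynb → ugyynb (ins u @1)
  ugyynb → ugygnb (sub y→g @4)
  ugygnb → ugygsb (sub n→s @5)
  ugygsb → ugygsn (sub b→n @6)
Edit distance = 4.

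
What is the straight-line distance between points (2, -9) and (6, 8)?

√(Σ(x_i - y_i)²) = √((2 - 6)² + (-9 - 8)²)
= √((-4)² + (-17)²) = √(16 + 289) = √305 ≈ 17.4642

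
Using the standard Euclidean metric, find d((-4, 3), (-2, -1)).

√(Σ(x_i - y_i)²) = √((-4 - (-2))² + (3 - (-1))²)
= √((-2)² + 4²) = √(4 + 16) = √20 ≈ 4.4721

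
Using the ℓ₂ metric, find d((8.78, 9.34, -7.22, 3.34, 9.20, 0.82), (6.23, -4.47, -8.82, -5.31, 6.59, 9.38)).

√(Σ(x_i - y_i)²) = √((8.78 - 6.23)² + (9.34 - (-4.47))² + (-7.22 - (-8.82))² + (3.34 - (-5.31))² + (9.2 - 6.59)² + (0.82 - 9.38)²)
= √(2.55² + 13.81² + 1.6² + 8.65² + 2.61² + (-8.56)²) = √(6.5025 + 190.7161 + 2.56 + 74.8225 + 6.8121 + 73.2736) = √354.6868 ≈ 18.8331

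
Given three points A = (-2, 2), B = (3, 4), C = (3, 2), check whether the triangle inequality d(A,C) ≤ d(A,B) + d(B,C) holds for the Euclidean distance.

d(A,B) = √(5² + 2²) = √29 ≈ 5.3852, d(B,C) = √(0² + 2²) = √4 = 2, d(A,C) = √(5² + 0²) = √25 = 5.
d(A,C) = 5 ≤ 5.3852 + 2 = 7.3852. Triangle inequality is satisfied.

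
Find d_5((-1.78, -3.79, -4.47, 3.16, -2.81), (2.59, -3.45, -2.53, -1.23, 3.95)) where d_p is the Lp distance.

(Σ|x_i - y_i|^5)^(1/5) = (|-1.78 - 2.59|^5 + |-3.79 - (-3.45)|^5 + |-4.47 - (-2.53)|^5 + |3.16 - (-1.23)|^5 + |-2.81 - 3.95|^5)^(1/5)
= (4.37^5 + 0.34^5 + 1.94^5 + 4.39^5 + 6.76^5)^(1/5) ≈ (1593.7022 + 0.0045 + 27.4795 + 1630.5068 + 14116.7096)^(1/5) = (17368.4026)^(1/5) ≈ 7.0462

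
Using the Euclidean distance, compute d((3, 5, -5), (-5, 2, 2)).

(Σ|x_i - y_i|^2)^(1/2) = (|3 - (-5)|^2 + |5 - 2|^2 + |-5 - 2|^2)^(1/2)
= (8^2 + 3^2 + 7^2)^(1/2) = (64 + 9 + 49)^(1/2) = (122)^(1/2) ≈ 11.0454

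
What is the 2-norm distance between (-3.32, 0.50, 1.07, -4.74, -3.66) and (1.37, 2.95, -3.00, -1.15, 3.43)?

(Σ|x_i - y_i|^2)^(1/2) = (|-3.32 - 1.37|^2 + |0.5 - 2.95|^2 + |1.07 - (-3)|^2 + |-4.74 - (-1.15)|^2 + |-3.66 - 3.43|^2)^(1/2)
= (4.69^2 + 2.45^2 + 4.07^2 + 3.59^2 + 7.09^2)^(1/2) = (21.9961 + 6.0025 + 16.5649 + 12.8881 + 50.2681)^(1/2) = (107.7197)^(1/2) ≈ 10.3788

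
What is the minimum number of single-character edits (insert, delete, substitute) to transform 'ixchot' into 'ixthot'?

Let D[i][j] be the edit distance between the first i characters of 'ixchot' and the first j characters of 'ixthot', with D[i][0] = i, D[0][j] = j, and D[i][j] = D[i-1][j-1] if the characters match, else 1 + min(D[i-1][j], D[i][j-1], D[i-1][j-1]). Filling the table (rows: prefixes of 'ixchot', columns: prefixes of 'ixthot'):
     ε  i  x  t  h  o  t
  ε  0  1  2  3  4  5  6
  i  1  0  1  2  3  4  5
  x  2  1  0  1  2  3  4
  c  3  2  1  1  2  3  4
  h  4  3  2  2  1  2  3
  o  5  4  3  3  2  1  2
  t  6  5  4  3  3  2  1
The bottom-right entry gives D[6][6] = 1, so no sequence of fewer than 1 edit works. Backtracking through the table gives one optimal edit sequence (1 edit):
  ixchot → ixthot (sub c→t @3)
Edit distance = 1.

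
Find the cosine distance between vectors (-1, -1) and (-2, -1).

With u = (-1, -1), v = (-2, -1):
u·v = (-1)·(-2) + (-1)·(-1) = 2 + 1 = 3.
|u| = √((-1)² + (-1)²) = √2, |v| = √((-2)² + (-1)²) = √5, so |u||v| = √(2·5) = √10.
cos θ = (u·v)/(|u||v|) = 3/√10 ≈ 0.9487
Cosine distance = 1 - cos θ ≈ 1 - 0.9487 = 0.0513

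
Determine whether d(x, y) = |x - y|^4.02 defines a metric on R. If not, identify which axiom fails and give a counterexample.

No. d(x,y) = |x-y|^4.02 fails the triangle inequality since p = 4.02 > 1. Counterexample: x = -2, y = 6, z = 14. d(x,z) = |-2 - 14|^4.02 = 16^4.02 ≈ 69272.7343, but d(x,y) + d(y,z) = 8^4.02 + 8^4.02 ≈ 4269.9398 + 4269.9398 = 8539.8796. Since 69272.7343 > 8539.8796, the triangle inequality is violated.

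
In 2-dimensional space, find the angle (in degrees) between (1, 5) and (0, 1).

With u = (1, 5), v = (0, 1):
u·v = 1·0 + 5·1 = 0 + 5 = 5.
|u| = √(1² + 5²) = √26, |v| = √(0² + 1²) = √1, so |u||v| = √(26·1) = √26.
cos θ = (u·v)/(|u||v|) = 5/√26 ≈ 0.980581
θ = arccos(0.980581) ≈ 11.31°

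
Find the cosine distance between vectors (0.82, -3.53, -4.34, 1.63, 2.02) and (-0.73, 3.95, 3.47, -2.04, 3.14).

With u = (0.82, -3.53, -4.34, 1.63, 2.02), v = (-0.73, 3.95, 3.47, -2.04, 3.14):
u·v = 0.82·(-0.73) + (-3.53)·3.95 + (-4.34)·3.47 + 1.63·(-2.04) + 2.02·3.14 = (-0.5986) + (-13.9435) + (-15.0598) + (-3.3252) + 6.3428 = -26.5843.
|u| = √(0.82² + (-3.53)² + (-4.34)² + 1.63² + 2.02²) = √(0.6724 + 12.4609 + 18.8356 + 2.6569 + 4.0804) = √38.7062, |v| = √((-0.73)² + 3.95² + 3.47² + (-2.04)² + 3.14²) = √(0.5329 + 15.6025 + 12.0409 + 4.1616 + 9.8596) = √42.1975.
cos θ = (u·v)/(|u||v|) = -26.5843/(√38.7062·√42.1975) ≈ -0.6578
Cosine distance = 1 - cos θ ≈ 1 - (-0.6578) = 1.6578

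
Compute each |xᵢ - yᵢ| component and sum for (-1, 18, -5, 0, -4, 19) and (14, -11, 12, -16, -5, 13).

Σ|x_i - y_i| = |-1 - 14| + |18 - (-11)| + |-5 - 12| + |0 - (-16)| + |-4 - (-5)| + |19 - 13| = 15 + 29 + 17 + 16 + 1 + 6 = 84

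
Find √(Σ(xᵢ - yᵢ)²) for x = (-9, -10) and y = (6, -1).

√(Σ(x_i - y_i)²) = √((-9 - 6)² + (-10 - (-1))²)
= √((-15)² + (-9)²) = √(225 + 81) = √306 ≈ 17.4929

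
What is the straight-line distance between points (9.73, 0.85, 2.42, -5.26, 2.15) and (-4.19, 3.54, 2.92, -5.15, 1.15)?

√(Σ(x_i - y_i)²) = √((9.73 - (-4.19))² + (0.85 - 3.54)² + (2.42 - 2.92)² + (-5.26 - (-5.15))² + (2.15 - 1.15)²)
= √(13.92² + (-2.69)² + (-0.5)² + (-0.11)² + 1²) = √(193.7664 + 7.2361 + 0.25 + 0.0121 + 1) = √202.2646 ≈ 14.222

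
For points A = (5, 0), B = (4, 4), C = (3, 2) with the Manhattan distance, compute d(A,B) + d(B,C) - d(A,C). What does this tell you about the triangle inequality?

d(A,B) = 1 + 4 = 5, d(B,C) = 1 + 2 = 3, d(A,C) = 2 + 2 = 4.
d(A,B) + d(B,C) - d(A,C) = 5 + 3 - 4 = 8 - 4 = 4. This is ≥ 0, so the triangle inequality holds for these points.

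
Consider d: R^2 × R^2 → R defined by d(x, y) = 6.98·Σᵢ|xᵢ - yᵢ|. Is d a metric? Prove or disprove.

Yes. The L1 (Manhattan) norm induces a metric on R^2, and multiplying a metric by a positive constant 6.98 > 0 preserves all four axioms: non-negativity (6.98·||x-y|| ≥ 0), identity (6.98·||x-y|| = 0 ⟺ ||x-y|| = 0 ⟺ x = y), symmetry (||x-y|| = ||y-x||), and the triangle inequality (6.98·||x-z|| ≤ 6.98·||x-y|| + 6.98·||y-z||). So d is a metric.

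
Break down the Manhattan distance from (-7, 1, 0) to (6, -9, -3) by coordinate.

Σ|x_i - y_i| = |-7 - 6| + |1 - (-9)| + |0 - (-3)| = 13 + 10 + 3 = 26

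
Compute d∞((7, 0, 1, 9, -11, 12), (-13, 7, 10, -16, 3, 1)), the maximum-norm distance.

max(|x_i - y_i|) = max(|7 - (-13)|, |0 - 7|, |1 - 10|, |9 - (-16)|, |-11 - 3|, |12 - 1|) = max(20, 7, 9, 25, 14, 11) = 25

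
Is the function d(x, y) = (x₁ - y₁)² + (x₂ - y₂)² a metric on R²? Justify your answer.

No. The squared Euclidean distance fails the triangle inequality. Counterexample: x = (0, 0), y = (5, 3), z = (10, 6). d(x,z) = 10² + 6² = 136, but d(x,y) + d(y,z) = (5² + 3²) + (5² + 3²) = 34 + 34 = 68. Since 136 > 68, the triangle inequality is violated. (Note: √d, the ordinary Euclidean distance, IS a metric.)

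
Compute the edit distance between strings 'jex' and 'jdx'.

Let D[i][j] be the edit distance between the first i characters of 'jex' and the first j characters of 'jdx', with D[i][0] = i, D[0][j] = j, and D[i][j] = D[i-1][j-1] if the characters match, else 1 + min(D[i-1][j], D[i][j-1], D[i-1][j-1]). Filling the table (rows: prefixes of 'jex', columns: prefixes of 'jdx'):
     ε  j  d  x
  ε  0  1  2  3
  j  1  0  1  2
  e  2  1  1  2
  x  3  2  2  1
The bottom-right entry gives D[3][3] = 1, so no sequence of fewer than 1 edit works. Backtracking through the table gives one optimal edit sequence (1 edit):
  jex → jdx (sub e→d @2)
Edit distance = 1.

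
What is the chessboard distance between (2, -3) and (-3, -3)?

max(|x_i - y_i|) = max(|2 - (-3)|, |-3 - (-3)|) = max(5, 0) = 5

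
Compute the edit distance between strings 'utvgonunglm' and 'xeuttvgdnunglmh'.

Let D[i][j] be the edit distance between the first i characters of 'utvgonunglm' and the first j characters of 'xeuttvgdnunglmh', with D[i][0] = i, D[0][j] = j, and D[i][j] = D[i-1][j-1] if the characters match, else 1 + min(D[i-1][j], D[i][j-1], D[i-1][j-1]). Filling the table (rows: prefixes of 'utvgonunglm', columns: prefixes of 'xeuttvgdnunglmh'):
     ε  x  e  u  t  t  v  g  d  n  u  n  g  l  m  h
  ε  0  1  2  3  4  5  6  7  8  9 10 11 12 13 14 15
  u  1  1  2  2  3  4  5  6  7  8  9 10 11 12 13 14
  t  2  2  2  3  2  3  4  5  6  7  8  9 10 11 12 13
  v  3  3  3  3  3  3  3  4  5  6  7  8  9 10 11 12
  g  4  4  4  4  4  4  4  3  4  5  6  7  8  9 10 11
  o  5  5  5  5  5  5  5  4  4  5  6  7  8  9 10 11
  n  6  6  6  6  6  6  6  5  5  4  5  6  7  8  9 10
  u  7  7  7  6  7  7  7  6  6  5  4  5  6  7  8  9
  n  8  8  8  7  7  8  8  7  7  6  5  4  5  6  7  8
  g  9  9  9  8  8  8  9  8  8  7  6  5  4  5  6  7
  l 10 10 10  9  9  9  9  9  9  8  7  6  5  4  5  6
  m 11 11 11 10 10 10 10 10 10  9  8  7  6  5  4  5
The bottom-right entry gives D[11][15] = 5, so no sequence of fewer than 5 edits works. Backtracking through the table gives one optimal edit sequence (5 edits):
  utvgonunglm → xutvgonunglm (ins x @1)
  xutvgonunglm → xeutvgonunglm (ins e @2)
  xeutvgonunglm → xeuttvgonunglm (ins t @4)
  xeuttvgonunglm → xeuttvgdnunglm (sub o→d @8)
  xeuttvgdnunglm → xeuttvgdnunglmh (ins h @15)
Edit distance = 5.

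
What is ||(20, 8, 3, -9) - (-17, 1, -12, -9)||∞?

max(|x_i - y_i|) = max(|20 - (-17)|, |8 - 1|, |3 - (-12)|, |-9 - (-9)|) = max(37, 7, 15, 0) = 37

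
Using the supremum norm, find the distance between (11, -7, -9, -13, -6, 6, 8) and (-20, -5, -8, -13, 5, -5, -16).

max(|x_i - y_i|) = max(|11 - (-20)|, |-7 - (-5)|, |-9 - (-8)|, |-13 - (-13)|, |-6 - 5|, |6 - (-5)|, |8 - (-16)|) = max(31, 2, 1, 0, 11, 11, 24) = 31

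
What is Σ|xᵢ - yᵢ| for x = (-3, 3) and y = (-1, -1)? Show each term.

Σ|x_i - y_i| = |-3 - (-1)| + |3 - (-1)| = 2 + 4 = 6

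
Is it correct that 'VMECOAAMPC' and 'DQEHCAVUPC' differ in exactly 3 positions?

Differing positions: 1, 2, 4, 5, 7, 8. Hamming distance = 6, so the claim that d_H = 3 is false.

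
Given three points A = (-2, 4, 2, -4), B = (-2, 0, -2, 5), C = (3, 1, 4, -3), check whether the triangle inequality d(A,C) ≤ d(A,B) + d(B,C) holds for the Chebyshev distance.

d(A,B) = max(0, 4, 4, 9) = 9, d(B,C) = max(5, 1, 6, 8) = 8, d(A,C) = max(5, 3, 2, 1) = 5.
d(A,C) = 5 ≤ 9 + 8 = 17. Triangle inequality is satisfied.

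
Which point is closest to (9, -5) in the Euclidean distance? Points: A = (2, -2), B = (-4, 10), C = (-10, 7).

Distances: d(A) ≈ 7.6158, d(B) ≈ 19.8494, d(C) ≈ 22.4722. Nearest: A = (2, -2) with distance 7.6158.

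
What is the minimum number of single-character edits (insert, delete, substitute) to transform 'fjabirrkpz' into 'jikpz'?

Let D[i][j] be the edit distance between the first i characters of 'fjabirrkpz' and the first j characters of 'jikpz', with D[i][0] = i, D[0][j] = j, and D[i][j] = D[i-1][j-1] if the characters match, else 1 + min(D[i-1][j], D[i][j-1], D[i-1][j-1]). Filling the table (rows: prefixes of 'fjabirrkpz', columns: prefixes of 'jikpz'):
     ε  j  i  k  p  z
  ε  0  1  2  3  4  5
  f  1  1  2  3  4  5
  j  2  1  2  3  4  5
  a  3  2  2  3  4  5
  b  4  3  3  3  4  5
  i  5  4  3  4  4  5
  r  6  5  4  4  5  5
  r  7  6  5  5  5  6
  k  8  7  6  5  6  6
  p  9  8  7  6  5  6
  z 10  9  8  7  6  5
The bottom-right entry gives D[10][5] = 5, so no sequence of fewer than 5 edits works. Backtracking through the table gives one optimal edit sequence (5 edits):
  fjabirrkpz → jabirrkpz (del f @1)
  jabirrkpz → jbirrkpz (del a @2)
  jbirrkpz → jirrkpz (del b @2)
  jirrkpz → jirkpz (del r @3)
  jirkpz → jikpz (del r @3)
Edit distance = 5.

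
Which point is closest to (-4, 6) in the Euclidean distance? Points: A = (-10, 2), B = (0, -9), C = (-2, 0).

Distances: d(A) ≈ 7.2111, d(B) ≈ 15.5242, d(C) ≈ 6.3246. Nearest: C = (-2, 0) with distance 6.3246.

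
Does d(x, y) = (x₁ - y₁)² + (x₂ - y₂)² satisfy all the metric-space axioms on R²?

No. The squared Euclidean distance fails the triangle inequality. Counterexample: x = (0, 0), y = (4, 2), z = (8, 4). d(x,z) = 8² + 4² = 80, but d(x,y) + d(y,z) = (4² + 2²) + (4² + 2²) = 20 + 20 = 40. Since 80 > 40, the triangle inequality is violated. (Note: √d, the ordinary Euclidean distance, IS a metric.)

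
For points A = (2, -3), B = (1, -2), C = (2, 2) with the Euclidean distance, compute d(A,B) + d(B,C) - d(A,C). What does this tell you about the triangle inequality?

d(A,B) = √(1² + 1²) = √2 ≈ 1.4142, d(B,C) = √(1² + 4²) = √17 ≈ 4.1231, d(A,C) = √(0² + 5²) = √25 = 5.
d(A,B) + d(B,C) - d(A,C) = 1.4142 + 4.1231 - 5 = 5.5373 - 5 = 0.5373 (to 4 decimal places). This is ≥ 0, so the triangle inequality holds for these points.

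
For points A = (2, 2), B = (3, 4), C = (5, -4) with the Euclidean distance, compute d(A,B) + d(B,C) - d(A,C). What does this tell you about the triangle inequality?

d(A,B) = √(1² + 2²) = √5 ≈ 2.2361, d(B,C) = √(2² + 8²) = √68 ≈ 8.2462, d(A,C) = √(3² + 6²) = √45 ≈ 6.7082.
d(A,B) + d(B,C) - d(A,C) = 2.2361 + 8.2462 - 6.7082 = 10.4823 - 6.7082 = 3.7741 (to 4 decimal places). This is ≥ 0, so the triangle inequality holds for these points.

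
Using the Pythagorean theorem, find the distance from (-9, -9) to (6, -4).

√(Σ(x_i - y_i)²) = √((-9 - 6)² + (-9 - (-4))²)
= √((-15)² + (-5)²) = √(225 + 25) = √250 ≈ 15.8114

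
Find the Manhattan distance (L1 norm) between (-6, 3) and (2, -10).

Σ|x_i - y_i| = |-6 - 2| + |3 - (-10)| = 8 + 13 = 21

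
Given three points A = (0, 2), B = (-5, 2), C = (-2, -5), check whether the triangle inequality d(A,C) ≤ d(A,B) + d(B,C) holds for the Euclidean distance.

d(A,B) = √(5² + 0²) = √25 = 5, d(B,C) = √(3² + 7²) = √58 ≈ 7.6158, d(A,C) = √(2² + 7²) = √53 ≈ 7.2801.
d(A,C) ≈ 7.2801 ≤ 5 + 7.6158 = 12.6158. Triangle inequality is satisfied.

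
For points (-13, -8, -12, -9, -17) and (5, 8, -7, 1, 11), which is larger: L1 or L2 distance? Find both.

L1 = |-13 - 5| + |-8 - 8| + |-12 - (-7)| + |-9 - 1| + |-17 - 11| = 18 + 16 + 5 + 10 + 28 = 77
L2 = √(18² + 16² + 5² + 10² + 28²) = √1489 ≈ 38.5876
L1 ≥ L2 always (equality iff movement is along one axis); L1 > L2 here.
Ratio L1/L2 = 77/√1489 ≈ 1.9955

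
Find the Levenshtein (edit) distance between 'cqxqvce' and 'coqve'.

Let D[i][j] be the edit distance between the first i characters of 'cqxqvce' and the first j characters of 'coqve', with D[i][0] = i, D[0][j] = j, and D[i][j] = D[i-1][j-1] if the characters match, else 1 + min(D[i-1][j], D[i][j-1], D[i-1][j-1]). Filling the table (rows: prefixes of 'cqxqvce', columns: prefixes of 'coqve'):
     ε  c  o  q  v  e
  ε  0  1  2  3  4  5
  c  1  0  1  2  3  4
  q  2  1  1  1  2  3
  x  3  2  2  2  2  3
  q  4  3  3  2  3  3
  v  5  4  4  3  2  3
  c  6  5  5  4  3  3
  e  7  6  6  5  4  3
The bottom-right entry gives D[7][5] = 3, so no sequence of fewer than 3 edits works. Backtracking through the table gives one optimal edit sequence (3 edits):
  cqxqvce → cxqvce (del q @2)
  cxqvce → coqvce (sub x→o @2)
  coqvce → coqve (del c @5)
Edit distance = 3.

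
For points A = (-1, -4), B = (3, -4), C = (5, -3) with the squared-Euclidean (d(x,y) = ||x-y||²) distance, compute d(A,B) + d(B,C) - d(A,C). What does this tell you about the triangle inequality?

d(A,B) = 4² + 0² = 16, d(B,C) = 2² + 1² = 5, d(A,C) = 6² + 1² = 37.
d(A,B) + d(B,C) - d(A,C) = 16 + 5 - 37 = 21 - 37 = -16. This is < 0, so the triangle inequality FAILS for these points (squared-Euclidean is not a metric).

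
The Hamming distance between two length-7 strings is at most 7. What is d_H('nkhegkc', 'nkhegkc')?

Differing positions: none. Hamming distance = 0. The maximum possible Hamming distance for length-7 strings is 7, so d_H/7 = 0/7 = 0.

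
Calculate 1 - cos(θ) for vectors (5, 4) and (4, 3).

With u = (5, 4), v = (4, 3):
u·v = 5·4 + 4·3 = 20 + 12 = 32.
|u| = √(5² + 4²) = √41, |v| = √(4² + 3²) = √25, so |u||v| = √(41·25) = √1025.
cos θ = (u·v)/(|u||v|) = 32/√1025 ≈ 0.9995
Cosine distance = 1 - cos θ ≈ 1 - 0.9995 = 0.0005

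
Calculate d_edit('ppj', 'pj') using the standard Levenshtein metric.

Let D[i][j] be the edit distance between the first i characters of 'ppj' and the first j characters of 'pj', with D[i][0] = i, D[0][j] = j, and D[i][j] = D[i-1][j-1] if the characters match, else 1 + min(D[i-1][j], D[i][j-1], D[i-1][j-1]). Filling the table (rows: prefixes of 'ppj', columns: prefixes of 'pj'):
     ε  p  j
  ε  0  1  2
  p  1  0  1
  p  2  1  1
  j  3  2  1
The bottom-right entry gives D[3][2] = 1, so no sequence of fewer than 1 edit works. Backtracking through the table gives one optimal edit sequence (1 edit):
  ppj → pj (del p @1)
Edit distance = 1.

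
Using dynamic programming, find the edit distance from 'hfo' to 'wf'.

Let D[i][j] be the edit distance between the first i characters of 'hfo' and the first j characters of 'wf', with D[i][0] = i, D[0][j] = j, and D[i][j] = D[i-1][j-1] if the characters match, else 1 + min(D[i-1][j], D[i][j-1], D[i-1][j-1]). Filling the table (rows: prefixes of 'hfo', columns: prefixes of 'wf'):
     ε  w  f
  ε  0  1  2
  h  1  1  2
  f  2  2  1
  o  3  3  2
The bottom-right entry gives D[3][2] = 2, so no sequence of fewer than 2 edits works. Backtracking through the table gives one optimal edit sequence (2 edits):
  hfo → wfo (sub h→w @1)
  wfo → wf (del o @3)
Edit distance = 2.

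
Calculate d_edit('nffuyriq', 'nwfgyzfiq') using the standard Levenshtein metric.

Let D[i][j] be the edit distance between the first i characters of 'nffuyriq' and the first j characters of 'nwfgyzfiq', with D[i][0] = i, D[0][j] = j, and D[i][j] = D[i-1][j-1] if the characters match, else 1 + min(D[i-1][j], D[i][j-1], D[i-1][j-1]). Filling the table (rows: prefixes of 'nffuyriq', columns: prefixes of 'nwfgyzfiq'):
     ε  n  w  f  g  y  z  f  i  q
  ε  0  1  2  3  4  5  6  7  8  9
  n  1  0  1  2  3  4  5  6  7  8
  f  2  1  1  1  2  3  4  5  6  7
  f  3  2  2  1  2  3  4  4  5  6
  u  4  3  3  2  2  3  4  5  5  6
  y  5  4  4  3  3  2  3  4  5  6
  r  6  5  5  4  4  3  3  4  5  6
  i  7  6  6  5  5  4  4  4  4  5
  q  8  7  7  6  6  5  5  5  5  4
The bottom-right entry gives D[8][9] = 4, so no sequence of fewer than 4 edits works. Backtracking through the table gives one optimal edit sequence (4 edits):
  nffuyriq → nwfuyriq (sub f→w @2)
  nwfuyriq → nwfgyriq (sub u→g @4)
  nwfgyriq → nwfgyzriq (ins z @6)
  nwfgyzriq → nwfgyzfiq (sub r→f @7)
Edit distance = 4.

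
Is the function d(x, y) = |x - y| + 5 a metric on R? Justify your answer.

No. d fails identity of indiscernibles (specifically d(x,x) = 0): d(2, 2) = |2 - 2| + 5 = 0 + 5 = 5 ≠ 0.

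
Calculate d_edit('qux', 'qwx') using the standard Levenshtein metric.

Let D[i][j] be the edit distance between the first i characters of 'qux' and the first j characters of 'qwx', with D[i][0] = i, D[0][j] = j, and D[i][j] = D[i-1][j-1] if the characters match, else 1 + min(D[i-1][j], D[i][j-1], D[i-1][j-1]). Filling the table (rows: prefixes of 'qux', columns: prefixes of 'qwx'):
     ε  q  w  x
  ε  0  1  2  3
  q  1  0  1  2
  u  2  1  1  2
  x  3  2  2  1
The bottom-right entry gives D[3][3] = 1, so no sequence of fewer than 1 edit works. Backtracking through the table gives one optimal edit sequence (1 edit):
  qux → qwx (sub u→w @2)
Edit distance = 1.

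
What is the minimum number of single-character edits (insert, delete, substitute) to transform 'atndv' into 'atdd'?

Let D[i][j] be the edit distance between the first i characters of 'atndv' and the first j characters of 'atdd', with D[i][0] = i, D[0][j] = j, and D[i][j] = D[i-1][j-1] if the characters match, else 1 + min(D[i-1][j], D[i][j-1], D[i-1][j-1]). Filling the table (rows: prefixes of 'atndv', columns: prefixes of 'atdd'):
     ε  a  t  d  d
  ε  0  1  2  3  4
  a  1  0  1  2  3
  t  2  1  0  1  2
  n  3  2  1  1  2
  d  4  3  2  1  1
  v  5  4  3  2  2
The bottom-right entry gives D[5][4] = 2, so no sequence of fewer than 2 edits works. Backtracking through the table gives one optimal edit sequence (2 edits):
  atndv → atdv (del n @3)
  atdv → atdd (sub v→d @4)
Edit distance = 2.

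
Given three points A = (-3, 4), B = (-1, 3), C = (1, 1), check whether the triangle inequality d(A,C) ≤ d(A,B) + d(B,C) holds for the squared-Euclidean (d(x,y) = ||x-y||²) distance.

d(A,B) = 2² + 1² = 5, d(B,C) = 2² + 2² = 8, d(A,C) = 4² + 3² = 25.
d(A,C) = 25 > 5 + 8 = 13. Triangle inequality is VIOLATED. (Squared-Euclidean is not a metric — this is a counterexample.)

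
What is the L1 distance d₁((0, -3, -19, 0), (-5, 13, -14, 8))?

Σ|x_i - y_i| = |0 - (-5)| + |-3 - 13| + |-19 - (-14)| + |0 - 8| = 5 + 16 + 5 + 8 = 34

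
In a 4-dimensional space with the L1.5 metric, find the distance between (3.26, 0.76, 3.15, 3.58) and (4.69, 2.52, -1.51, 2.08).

(Σ|x_i - y_i|^1.5)^(1/1.5) = (|3.26 - 4.69|^1.5 + |0.76 - 2.52|^1.5 + |3.15 - (-1.51)|^1.5 + |3.58 - 2.08|^1.5)^(1/1.5)
= (1.43^1.5 + 1.76^1.5 + 4.66^1.5 + 1.5^1.5)^(1/1.5) ≈ (1.71 + 2.3349 + 10.0596 + 1.8371)^(1/1.5) = (15.9416)^(1/1.5) ≈ 6.3341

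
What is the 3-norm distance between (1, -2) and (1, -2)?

(Σ|x_i - y_i|^3)^(1/3) = (|1 - 1|^3 + |-2 - (-2)|^3)^(1/3)
= (0^3 + 0^3)^(1/3) = (0 + 0)^(1/3) = (0)^(1/3) = 0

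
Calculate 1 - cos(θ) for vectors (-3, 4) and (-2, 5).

With u = (-3, 4), v = (-2, 5):
u·v = (-3)·(-2) + 4·5 = 6 + 20 = 26.
|u| = √((-3)² + 4²) = √25, |v| = √((-2)² + 5²) = √29, so |u||v| = √(25·29) = √725.
cos θ = (u·v)/(|u||v|) = 26/√725 ≈ 0.9656
Cosine distance = 1 - cos θ ≈ 1 - 0.9656 = 0.0344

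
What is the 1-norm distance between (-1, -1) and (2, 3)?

Σ|x_i - y_i| = |-1 - 2| + |-1 - 3| = 3 + 4 = 7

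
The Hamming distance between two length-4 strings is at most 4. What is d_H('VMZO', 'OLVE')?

Differing positions: 1, 2, 3, 4. Hamming distance = 4. The maximum possible Hamming distance for length-4 strings is 4, so d_H/4 = 4/4 = 1.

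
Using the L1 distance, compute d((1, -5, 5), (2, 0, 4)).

Σ|x_i - y_i| = |1 - 2| + |-5 - 0| + |5 - 4| = 1 + 5 + 1 = 7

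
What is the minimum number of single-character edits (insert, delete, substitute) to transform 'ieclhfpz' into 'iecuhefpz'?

Let D[i][j] be the edit distance between the first i characters of 'ieclhfpz' and the first j characters of 'iecuhefpz', with D[i][0] = i, D[0][j] = j, and D[i][j] = D[i-1][j-1] if the characters match, else 1 + min(D[i-1][j], D[i][j-1], D[i-1][j-1]). Filling the table (rows: prefixes of 'ieclhfpz', columns: prefixes of 'iecuhefpz'):
     ε  i  e  c  u  h  e  f  p  z
  ε  0  1  2  3  4  5  6  7  8  9
  i  1  0  1  2  3  4  5  6  7  8
  e  2  1  0  1  2  3  4  5  6  7
  c  3  2  1  0  1  2  3  4  5  6
  l  4  3  2  1  1  2  3  4  5  6
  h  5  4  3  2  2  1  2  3  4  5
  f  6  5  4  3  3  2  2  2  3  4
  p  7  6  5  4  4  3  3  3  2  3
  z  8  7  6  5  5  4  4  4  3  2
The bottom-right entry gives D[8][9] = 2, so no sequence of fewer than 2 edits works. Backtracking through the table gives one optimal edit sequence (2 edits):
  ieclhfpz → iecuhfpz (sub l→u @4)
  iecuhfpz → iecuhefpz (ins e @6)
Edit distance = 2.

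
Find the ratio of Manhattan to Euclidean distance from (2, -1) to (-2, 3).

L1 = |2 - (-2)| + |-1 - 3| = 4 + 4 = 8
L2 = √(4² + 4²) = √32 ≈ 5.6569
L1 ≥ L2 always (equality iff movement is along one axis); L1 > L2 here.
Ratio L1/L2 = 8/√32 ≈ 1.4142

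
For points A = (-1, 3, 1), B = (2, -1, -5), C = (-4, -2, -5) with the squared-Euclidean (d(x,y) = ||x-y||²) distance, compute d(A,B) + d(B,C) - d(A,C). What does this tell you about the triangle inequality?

d(A,B) = 3² + 4² + 6² = 61, d(B,C) = 6² + 1² + 0² = 37, d(A,C) = 3² + 5² + 6² = 70.
d(A,B) + d(B,C) - d(A,C) = 61 + 37 - 70 = 98 - 70 = 28. This is ≥ 0, so the triangle inequality holds for these points.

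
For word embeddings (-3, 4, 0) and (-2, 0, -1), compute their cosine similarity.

With u = (-3, 4, 0), v = (-2, 0, -1):
u·v = (-3)·(-2) + 4·0 + 0·(-1) = 6 + 0 + 0 = 6.
|u| = √((-3)² + 4² + 0²) = √25, |v| = √((-2)² + 0² + (-1)²) = √5, so |u||v| = √(25·5) = √125.
cos θ = (u·v)/(|u||v|) = 6/√125 ≈ 0.5367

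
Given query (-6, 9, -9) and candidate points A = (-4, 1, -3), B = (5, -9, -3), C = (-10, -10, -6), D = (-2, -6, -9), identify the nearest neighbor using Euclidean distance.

Distances: d(A) ≈ 10.198, d(B) ≈ 21.9317, d(C) ≈ 19.6469, d(D) ≈ 15.5242. Nearest: A = (-4, 1, -3) with distance 10.198.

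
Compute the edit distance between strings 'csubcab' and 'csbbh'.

Let D[i][j] be the edit distance between the first i characters of 'csubcab' and the first j characters of 'csbbh', with D[i][0] = i, D[0][j] = j, and D[i][j] = D[i-1][j-1] if the characters match, else 1 + min(D[i-1][j], D[i][j-1], D[i-1][j-1]). Filling the table (rows: prefixes of 'csubcab', columns: prefixes of 'csbbh'):
     ε  c  s  b  b  h
  ε  0  1  2  3  4  5
  c  1  0  1  2  3  4
  s  2  1  0  1  2  3
  u  3  2  1  1  2  3
  b  4  3  2  1  1  2
  c  5  4  3  2  2  2
  a  6  5  4  3  3  3
  b  7  6  5  4  3  4
The bottom-right entry gives D[7][5] = 4, so no sequence of fewer than 4 edits works. Backtracking through the table gives one optimal edit sequence (4 edits):
  csubcab → csbcab (del u @3)
  csbcab → csbab (del c @4)
  csbab → csbbb (sub a→b @4)
  csbbb → csbbh (sub b→h @5)
Edit distance = 4.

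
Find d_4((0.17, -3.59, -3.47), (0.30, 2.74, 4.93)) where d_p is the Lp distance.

(Σ|x_i - y_i|^4)^(1/4) = (|0.17 - 0.3|^4 + |-3.59 - 2.74|^4 + |-3.47 - 4.93|^4)^(1/4)
= (0.13^4 + 6.33^4 + 8.4^4)^(1/4) ≈ (0.0003 + 1605.5167 + 4978.7136)^(1/4) = (6584.2306)^(1/4) ≈ 9.008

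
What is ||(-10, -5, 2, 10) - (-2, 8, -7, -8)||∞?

max(|x_i - y_i|) = max(|-10 - (-2)|, |-5 - 8|, |2 - (-7)|, |10 - (-8)|) = max(8, 13, 9, 18) = 18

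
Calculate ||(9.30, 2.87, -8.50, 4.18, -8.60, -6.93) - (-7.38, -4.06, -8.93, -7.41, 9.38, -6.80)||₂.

√(Σ(x_i - y_i)²) = √((9.3 - (-7.38))² + (2.87 - (-4.06))² + (-8.5 - (-8.93))² + (4.18 - (-7.41))² + (-8.6 - 9.38)² + (-6.93 - (-6.8))²)
= √(16.68² + 6.93² + 0.43² + 11.59² + (-17.98)² + (-0.13)²) = √(278.2224 + 48.0249 + 0.1849 + 134.3281 + 323.2804 + 0.0169) = √784.0576 ≈ 28.001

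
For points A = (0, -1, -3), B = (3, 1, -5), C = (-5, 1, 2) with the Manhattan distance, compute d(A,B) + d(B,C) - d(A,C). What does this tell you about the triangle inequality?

d(A,B) = 3 + 2 + 2 = 7, d(B,C) = 8 + 0 + 7 = 15, d(A,C) = 5 + 2 + 5 = 12.
d(A,B) + d(B,C) - d(A,C) = 7 + 15 - 12 = 22 - 12 = 10. This is ≥ 0, so the triangle inequality holds for these points.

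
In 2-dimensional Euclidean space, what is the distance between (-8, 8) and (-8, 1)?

√(Σ(x_i - y_i)²) = √((-8 - (-8))² + (8 - 1)²)
= √(0² + 7²) = √(0 + 49) = √49 = 7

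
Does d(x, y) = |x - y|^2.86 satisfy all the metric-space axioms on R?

No. d(x,y) = |x-y|^2.86 fails the triangle inequality since p = 2.86 > 1. Counterexample: x = -3, y = 3, z = 5. d(x,z) = |-3 - 5|^2.86 = 8^2.86 ≈ 382.6814, but d(x,y) + d(y,z) = 6^2.86 + 2^2.86 ≈ 168.0787 + 7.2602 = 175.3389. Since 382.6814 > 175.3389, the triangle inequality is violated.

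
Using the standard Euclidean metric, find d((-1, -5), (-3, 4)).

√(Σ(x_i - y_i)²) = √((-1 - (-3))² + (-5 - 4)²)
= √(2² + (-9)²) = √(4 + 81) = √85 ≈ 9.2195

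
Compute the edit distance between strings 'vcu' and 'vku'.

Let D[i][j] be the edit distance between the first i characters of 'vcu' and the first j characters of 'vku', with D[i][0] = i, D[0][j] = j, and D[i][j] = D[i-1][j-1] if the characters match, else 1 + min(D[i-1][j], D[i][j-1], D[i-1][j-1]). Filling the table (rows: prefixes of 'vcu', columns: prefixes of 'vku'):
     ε  v  k  u
  ε  0  1  2  3
  v  1  0  1  2
  c  2  1  1  2
  u  3  2  2  1
The bottom-right entry gives D[3][3] = 1, so no sequence of fewer than 1 edit works. Backtracking through the table gives one optimal edit sequence (1 edit):
  vcu → vku (sub c→k @2)
Edit distance = 1.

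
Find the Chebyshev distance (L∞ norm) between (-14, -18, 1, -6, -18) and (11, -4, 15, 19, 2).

max(|x_i - y_i|) = max(|-14 - 11|, |-18 - (-4)|, |1 - 15|, |-6 - 19|, |-18 - 2|) = max(25, 14, 14, 25, 20) = 25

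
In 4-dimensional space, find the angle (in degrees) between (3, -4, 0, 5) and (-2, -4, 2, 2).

With u = (3, -4, 0, 5), v = (-2, -4, 2, 2):
u·v = 3·(-2) + (-4)·(-4) + 0·2 + 5·2 = (-6) + 16 + 0 + 10 = 20.
|u| = √(3² + (-4)² + 0² + 5²) = √50, |v| = √((-2)² + (-4)² + 2² + 2²) = √28, so |u||v| = √(50·28) = √1400.
cos θ = (u·v)/(|u||v|) = 20/√1400 ≈ 0.534522
θ = arccos(0.534522) ≈ 57.69°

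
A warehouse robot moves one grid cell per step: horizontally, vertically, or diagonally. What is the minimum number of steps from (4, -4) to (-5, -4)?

max(|x_i - y_i|) = max(|4 - (-5)|, |-4 - (-4)|) = max(9, 0) = 9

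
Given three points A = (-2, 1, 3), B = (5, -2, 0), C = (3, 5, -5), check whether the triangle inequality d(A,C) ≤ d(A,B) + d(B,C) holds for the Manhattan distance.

d(A,B) = 7 + 3 + 3 = 13, d(B,C) = 2 + 7 + 5 = 14, d(A,C) = 5 + 4 + 8 = 17.
d(A,C) = 17 ≤ 13 + 14 = 27. Triangle inequality is satisfied.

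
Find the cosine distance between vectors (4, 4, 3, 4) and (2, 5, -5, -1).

With u = (4, 4, 3, 4), v = (2, 5, -5, -1):
u·v = 4·2 + 4·5 + 3·(-5) + 4·(-1) = 8 + 20 + (-15) + (-4) = 9.
|u| = √(4² + 4² + 3² + 4²) = √57, |v| = √(2² + 5² + (-5)² + (-1)²) = √55, so |u||v| = √(57·55) = √3135.
cos θ = (u·v)/(|u||v|) = 9/√3135 ≈ 0.1607
Cosine distance = 1 - cos θ ≈ 1 - 0.1607 = 0.8393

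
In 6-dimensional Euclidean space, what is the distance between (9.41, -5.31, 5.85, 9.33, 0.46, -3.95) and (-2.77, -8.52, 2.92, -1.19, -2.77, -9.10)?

√(Σ(x_i - y_i)²) = √((9.41 - (-2.77))² + (-5.31 - (-8.52))² + (5.85 - 2.92)² + (9.33 - (-1.19))² + (0.46 - (-2.77))² + (-3.95 - (-9.1))²)
= √(12.18² + 3.21² + 2.93² + 10.52² + 3.23² + 5.15²) = √(148.3524 + 10.3041 + 8.5849 + 110.6704 + 10.4329 + 26.5225) = √314.8672 ≈ 17.7445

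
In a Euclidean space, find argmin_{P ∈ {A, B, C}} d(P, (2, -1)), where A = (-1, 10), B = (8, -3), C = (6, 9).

Distances: d(A) ≈ 11.4018, d(B) ≈ 6.3246, d(C) ≈ 10.7703. Nearest: B = (8, -3) with distance 6.3246.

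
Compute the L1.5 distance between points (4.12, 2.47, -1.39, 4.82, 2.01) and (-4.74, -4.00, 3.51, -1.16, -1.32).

(Σ|x_i - y_i|^1.5)^(1/1.5) = (|4.12 - (-4.74)|^1.5 + |2.47 - (-4)|^1.5 + |-1.39 - 3.51|^1.5 + |4.82 - (-1.16)|^1.5 + |2.01 - (-1.32)|^1.5)^(1/1.5)
= (8.86^1.5 + 6.47^1.5 + 4.9^1.5 + 5.98^1.5 + 3.33^1.5)^(1/1.5) ≈ (26.3725 + 16.4572 + 10.8466 + 14.6235 + 6.0767)^(1/1.5) = (74.3765)^(1/1.5) ≈ 17.6858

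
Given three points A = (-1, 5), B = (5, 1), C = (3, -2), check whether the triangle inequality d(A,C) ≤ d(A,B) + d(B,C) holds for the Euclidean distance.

d(A,B) = √(6² + 4²) = √52 ≈ 7.2111, d(B,C) = √(2² + 3²) = √13 ≈ 3.6056, d(A,C) = √(4² + 7²) = √65 ≈ 8.0623.
d(A,C) ≈ 8.0623 ≤ 7.2111 + 3.6056 = 10.8167. Triangle inequality is satisfied.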